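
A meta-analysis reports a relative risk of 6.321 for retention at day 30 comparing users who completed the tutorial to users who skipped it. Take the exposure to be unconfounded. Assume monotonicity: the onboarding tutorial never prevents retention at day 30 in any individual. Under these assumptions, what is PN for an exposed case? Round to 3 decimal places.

Under exogeneity and monotonicity, PN = (RR − 1) / RR = 1 − 1/RR.
PN = (6.321 − 1) / 6.321 = 5.321 / 6.321 ≈ 0.8418

PN ≈ 0.842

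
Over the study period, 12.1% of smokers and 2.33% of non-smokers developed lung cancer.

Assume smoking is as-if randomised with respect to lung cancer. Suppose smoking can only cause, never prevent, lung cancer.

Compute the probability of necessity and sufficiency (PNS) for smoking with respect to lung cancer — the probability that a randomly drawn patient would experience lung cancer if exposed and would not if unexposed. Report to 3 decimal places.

PNS ≈ 0.098

p₁ = 0.121, p₀ = 0.0233.
Under exogeneity and monotonicity, PNS = p₁ − p₀.
PNS = 0.121 − 0.0233 = 0.0977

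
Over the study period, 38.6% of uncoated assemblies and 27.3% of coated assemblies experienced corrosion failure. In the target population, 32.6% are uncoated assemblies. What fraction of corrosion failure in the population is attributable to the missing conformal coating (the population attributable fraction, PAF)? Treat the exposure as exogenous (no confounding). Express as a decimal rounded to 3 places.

PAF ≈ 0.119

p₁ = 0.386, p₀ = 0.273.
Overall risk P(Y=1) = π·p₁ + (1−π)·p₀ = 0.326×0.386 + 0.674×0.273 = 0.30984.
Under exogeneity, PAF = [P(Y=1) − p₀] / P(Y=1).
PAF = (0.30984 − 0.273) / 0.30984 ≈ 0.1189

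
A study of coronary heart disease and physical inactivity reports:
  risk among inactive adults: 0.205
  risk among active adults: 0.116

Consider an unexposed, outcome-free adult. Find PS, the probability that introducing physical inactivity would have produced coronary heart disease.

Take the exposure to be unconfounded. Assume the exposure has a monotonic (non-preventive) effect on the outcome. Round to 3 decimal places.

Let p₁ = 0.205, p₀ = 0.116.
Under exogeneity and monotonicity, PS = (p₁ − p₀) / (1 − p₀).
PS = (0.205 − 0.116) / (1 − 0.116) = 0.089 / 0.884 ≈ 0.1007

PS ≈ 0.101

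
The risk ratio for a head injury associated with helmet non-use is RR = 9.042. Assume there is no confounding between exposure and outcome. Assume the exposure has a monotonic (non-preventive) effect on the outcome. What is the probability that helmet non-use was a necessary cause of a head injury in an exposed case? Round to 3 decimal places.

PN ≈ 0.889

Under exogeneity and monotonicity, PN = (RR − 1) / RR = 1 − 1/RR.
PN = (9.042 − 1) / 9.042 = 8.042 / 9.042 ≈ 0.8894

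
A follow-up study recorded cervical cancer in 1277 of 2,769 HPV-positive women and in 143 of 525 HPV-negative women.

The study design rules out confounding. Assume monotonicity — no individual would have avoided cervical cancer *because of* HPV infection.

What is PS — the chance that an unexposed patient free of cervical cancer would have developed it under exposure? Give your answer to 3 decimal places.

p₁ = P(outcome | exposed) = 1277/2769 = 0.46118
p₀ = P(outcome | unexposed) = 143/525 = 0.27238
Under exogeneity and monotonicity, PS = (p₁ − p₀) / (1 − p₀).
PS = (0.46118 − 0.27238) / (1 − 0.27238) = 0.1888 / 0.72762 ≈ 0.2595

PS ≈ 0.259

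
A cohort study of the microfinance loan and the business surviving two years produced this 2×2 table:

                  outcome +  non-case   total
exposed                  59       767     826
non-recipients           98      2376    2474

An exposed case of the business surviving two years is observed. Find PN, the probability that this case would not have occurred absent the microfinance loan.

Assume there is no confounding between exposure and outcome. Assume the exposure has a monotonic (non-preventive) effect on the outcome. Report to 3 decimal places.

PN ≈ 0.445

p₁ = P(outcome | exposed) = 59/826 = 0.071429
p₀ = P(outcome | unexposed) = 98/2474 = 0.039612
Under exogeneity and monotonicity, PN = (p₁ − p₀)/p₁.
PN = (0.071429 − 0.039612) / 0.071429 ≈ 0.4454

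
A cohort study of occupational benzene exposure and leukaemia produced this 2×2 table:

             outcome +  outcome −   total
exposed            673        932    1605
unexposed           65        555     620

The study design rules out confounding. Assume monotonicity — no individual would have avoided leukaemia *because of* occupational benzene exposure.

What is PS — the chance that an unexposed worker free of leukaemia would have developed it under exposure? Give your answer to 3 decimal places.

PS ≈ 0.351

p₁ = P(outcome | exposed) = 673/1605 = 0.41931
p₀ = P(outcome | unexposed) = 65/620 = 0.10484
Under exogeneity and monotonicity, PS = (p₁ − p₀)/(1 − p₀).
PS = (0.41931 − 0.10484) / 0.89516 ≈ 0.3513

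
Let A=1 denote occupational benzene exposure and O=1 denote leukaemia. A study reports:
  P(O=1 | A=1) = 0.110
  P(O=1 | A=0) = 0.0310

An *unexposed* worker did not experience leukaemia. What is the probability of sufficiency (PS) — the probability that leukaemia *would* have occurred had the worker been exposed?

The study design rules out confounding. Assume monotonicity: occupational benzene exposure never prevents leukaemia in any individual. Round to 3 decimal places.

Let p₁ = 0.11, p₀ = 0.031.
Under exogeneity and monotonicity, PS = (p₁ − p₀) / (1 − p₀).
PS = (0.11 − 0.031) / (1 − 0.031) = 0.079 / 0.969 ≈ 0.0815

PS ≈ 0.082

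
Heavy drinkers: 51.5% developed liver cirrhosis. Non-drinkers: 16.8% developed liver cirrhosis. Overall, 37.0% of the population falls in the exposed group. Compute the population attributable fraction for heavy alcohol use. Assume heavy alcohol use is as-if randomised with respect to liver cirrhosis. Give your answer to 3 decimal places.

PAF ≈ 0.433

p₁ = 0.515, p₀ = 0.168.
Overall risk P(Y=1) = π·p₁ + (1−π)·p₀ = 0.37×0.515 + 0.63×0.168 = 0.29639.
Under exogeneity, PAF = [P(Y=1) − p₀] / P(Y=1).
PAF = (0.29639 − 0.168) / 0.29639 ≈ 0.4332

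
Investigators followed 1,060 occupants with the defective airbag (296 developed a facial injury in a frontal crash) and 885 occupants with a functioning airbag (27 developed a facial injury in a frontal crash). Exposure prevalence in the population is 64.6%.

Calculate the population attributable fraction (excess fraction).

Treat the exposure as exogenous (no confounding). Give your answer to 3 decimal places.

PAF ≈ 0.840

p₁ = P(outcome | exposed) = 296/1060 = 0.27925
p₀ = P(outcome | unexposed) = 27/885 = 0.030508
Overall risk P(Y=1) = π·p₁ + (1−π)·p₀ = 0.646×0.27925 + 0.354×0.030508 = 0.19119.
Under exogeneity, PAF = [P(Y=1) − p₀] / P(Y=1).
PAF = (0.19119 − 0.030508) / 0.19119 ≈ 0.8404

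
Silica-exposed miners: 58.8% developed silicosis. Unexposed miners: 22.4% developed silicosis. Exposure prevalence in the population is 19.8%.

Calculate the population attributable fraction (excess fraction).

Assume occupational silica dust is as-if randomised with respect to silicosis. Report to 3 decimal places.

PAF ≈ 0.243

p₁ = 0.588, p₀ = 0.224.
Overall risk P(Y=1) = π·p₁ + (1−π)·p₀ = 0.198×0.588 + 0.802×0.224 = 0.29607.
Under exogeneity, PAF = [P(Y=1) − p₀] / P(Y=1).
PAF = (0.29607 − 0.224) / 0.29607 ≈ 0.2434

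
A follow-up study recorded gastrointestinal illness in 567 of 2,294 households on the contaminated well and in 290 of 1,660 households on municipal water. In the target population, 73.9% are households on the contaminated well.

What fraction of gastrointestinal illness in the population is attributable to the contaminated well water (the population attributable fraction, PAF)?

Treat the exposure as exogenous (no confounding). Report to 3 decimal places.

p₁ = P(outcome | exposed) = 567/2294 = 0.24717
p₀ = P(outcome | unexposed) = 290/1660 = 0.1747
Overall risk P(Y=1) = π·p₁ + (1−π)·p₀ = 0.739×0.24717 + 0.261×0.1747 = 0.22825.
Under exogeneity, PAF = [P(Y=1) − p₀] / P(Y=1).
PAF = (0.22825 − 0.1747) / 0.22825 ≈ 0.2346

PAF ≈ 0.235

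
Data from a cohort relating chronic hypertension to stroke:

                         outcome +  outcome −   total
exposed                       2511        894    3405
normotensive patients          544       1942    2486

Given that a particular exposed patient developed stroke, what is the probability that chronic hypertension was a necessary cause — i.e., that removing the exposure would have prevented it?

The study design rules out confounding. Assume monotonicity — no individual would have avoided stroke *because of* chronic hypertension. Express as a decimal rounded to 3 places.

PN ≈ 0.703

p₁ = P(outcome | exposed) = 2511/3405 = 0.73744
p₀ = P(outcome | unexposed) = 544/2486 = 0.21883
Under exogeneity and monotonicity, PN = (p₁ − p₀)/p₁.
PN = (0.73744 − 0.21883) / 0.73744 ≈ 0.7033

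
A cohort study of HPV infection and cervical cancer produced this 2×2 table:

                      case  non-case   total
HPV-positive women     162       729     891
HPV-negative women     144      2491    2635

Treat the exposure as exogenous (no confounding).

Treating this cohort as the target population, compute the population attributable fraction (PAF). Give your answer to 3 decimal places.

PAF ≈ 0.370

p₁ = P(outcome | exposed) = 162/891 = 0.18182
p₀ = P(outcome | unexposed) = 144/2635 = 0.054649
Exposure prevalence π = 891/3526 = 0.25269; overall risk P(Y=1) = 0.086784.
Under exogeneity, PAF = [P(Y=1) − p₀]/P(Y=1).
PAF = (0.086784 − 0.054649) / 0.086784 ≈ 0.3703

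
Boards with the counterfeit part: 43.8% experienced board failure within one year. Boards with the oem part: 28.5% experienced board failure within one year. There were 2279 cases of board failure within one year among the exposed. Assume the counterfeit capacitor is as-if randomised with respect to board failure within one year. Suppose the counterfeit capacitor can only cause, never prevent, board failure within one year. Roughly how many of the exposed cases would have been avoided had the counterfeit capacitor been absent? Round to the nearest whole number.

p₁ = 0.438, p₀ = 0.285.
PN = (p₁ − p₀)/p₁ = (0.438 − 0.285) / 0.438 ≈ 0.34932.
Attributable cases ≈ PN × (exposed cases) = 0.34932 × 2279 ≈ 796.09.

about 796 cases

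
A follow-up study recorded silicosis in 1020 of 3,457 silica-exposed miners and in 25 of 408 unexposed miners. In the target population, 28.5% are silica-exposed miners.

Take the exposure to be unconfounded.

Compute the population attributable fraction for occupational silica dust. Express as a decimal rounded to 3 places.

p₁ = P(outcome | exposed) = 1020/3457 = 0.29505
p₀ = P(outcome | unexposed) = 25/408 = 0.061275
Overall risk P(Y=1) = π·p₁ + (1−π)·p₀ = 0.285×0.29505 + 0.715×0.061275 = 0.1279.
Under exogeneity, PAF = [P(Y=1) − p₀] / P(Y=1).
PAF = (0.1279 − 0.061275) / 0.1279 ≈ 0.5209

PAF ≈ 0.521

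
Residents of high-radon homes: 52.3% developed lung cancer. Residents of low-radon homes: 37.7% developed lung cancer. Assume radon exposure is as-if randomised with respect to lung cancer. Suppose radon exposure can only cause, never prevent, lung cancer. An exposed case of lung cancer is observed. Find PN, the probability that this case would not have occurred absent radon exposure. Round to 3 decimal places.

PN ≈ 0.279

p₁ = 0.523, p₀ = 0.377.
Under exogeneity and monotonicity, PN = (p₁ − p₀) / p₁.
PN = (0.523 − 0.377) / 0.523 = 0.146 / 0.523 ≈ 0.2792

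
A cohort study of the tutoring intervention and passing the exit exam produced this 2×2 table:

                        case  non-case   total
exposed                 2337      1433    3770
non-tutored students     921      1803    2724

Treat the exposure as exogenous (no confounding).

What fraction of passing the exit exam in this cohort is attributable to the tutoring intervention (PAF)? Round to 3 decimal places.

p₁ = P(outcome | exposed) = 2337/3770 = 0.61989
p₀ = P(outcome | unexposed) = 921/2724 = 0.33811
Exposure prevalence π = 3770/6494 = 0.58054; overall risk P(Y=1) = 0.50169.
Under exogeneity, PAF = [P(Y=1) − p₀]/P(Y=1).
PAF = (0.50169 − 0.33811) / 0.50169 ≈ 0.3261

PAF ≈ 0.326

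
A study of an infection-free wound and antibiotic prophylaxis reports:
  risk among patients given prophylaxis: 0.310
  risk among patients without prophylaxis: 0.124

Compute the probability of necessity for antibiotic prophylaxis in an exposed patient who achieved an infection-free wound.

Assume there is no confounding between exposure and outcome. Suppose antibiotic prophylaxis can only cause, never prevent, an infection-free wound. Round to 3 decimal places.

PN ≈ 0.600

Let p₁ = 0.31, p₀ = 0.124.
Under exogeneity and monotonicity, PN = (p₁ − p₀) / p₁.
PN = (0.31 − 0.124) / 0.31 = 0.186 / 0.31 ≈ 0.6000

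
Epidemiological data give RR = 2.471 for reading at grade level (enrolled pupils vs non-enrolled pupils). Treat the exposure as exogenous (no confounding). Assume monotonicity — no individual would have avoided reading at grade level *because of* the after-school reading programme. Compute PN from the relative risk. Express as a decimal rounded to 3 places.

Under exogeneity and monotonicity, PN = (RR − 1) / RR = 1 − 1/RR.
PN = (2.471 − 1) / 2.471 = 1.471 / 2.471 ≈ 0.5953

PN ≈ 0.595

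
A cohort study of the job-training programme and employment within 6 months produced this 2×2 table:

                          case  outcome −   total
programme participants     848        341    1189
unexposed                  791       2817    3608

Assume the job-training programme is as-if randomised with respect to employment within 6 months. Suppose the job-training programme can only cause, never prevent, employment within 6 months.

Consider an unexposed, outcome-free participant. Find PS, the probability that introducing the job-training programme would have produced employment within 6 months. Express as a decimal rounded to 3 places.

PS ≈ 0.633

p₁ = P(outcome | exposed) = 848/1189 = 0.7132
p₀ = P(outcome | unexposed) = 791/3608 = 0.21924
Under exogeneity and monotonicity, PS = (p₁ − p₀) / (1 − p₀).
PS = (0.7132 − 0.21924) / (1 − 0.21924) = 0.49397 / 0.78076 ≈ 0.6327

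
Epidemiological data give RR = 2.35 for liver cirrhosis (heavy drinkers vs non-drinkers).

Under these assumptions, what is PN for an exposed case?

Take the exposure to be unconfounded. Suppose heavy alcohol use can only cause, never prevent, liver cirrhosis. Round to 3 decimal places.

PN ≈ 0.574

Under exogeneity and monotonicity, PN = (RR − 1) / RR = 1 − 1/RR.
PN = (2.35 − 1) / 2.35 = 1.35 / 2.35 ≈ 0.5745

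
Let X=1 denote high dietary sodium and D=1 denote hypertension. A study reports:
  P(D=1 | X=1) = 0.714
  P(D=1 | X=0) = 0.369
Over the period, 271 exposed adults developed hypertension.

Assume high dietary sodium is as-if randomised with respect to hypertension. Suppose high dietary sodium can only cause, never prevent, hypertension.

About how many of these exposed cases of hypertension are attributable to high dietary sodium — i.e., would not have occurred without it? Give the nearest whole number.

about 131 cases

Let p₁ = 0.714, p₀ = 0.369.
PN = (p₁ − p₀)/p₁ = (0.714 − 0.369) / 0.714 ≈ 0.48319.
Attributable cases ≈ PN × (exposed cases) = 0.48319 × 271 ≈ 130.95.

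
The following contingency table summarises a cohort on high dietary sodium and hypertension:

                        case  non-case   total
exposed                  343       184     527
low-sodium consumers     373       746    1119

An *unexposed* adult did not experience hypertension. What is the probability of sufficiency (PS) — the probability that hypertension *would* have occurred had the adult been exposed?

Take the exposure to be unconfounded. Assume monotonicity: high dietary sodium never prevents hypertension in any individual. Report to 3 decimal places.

PS ≈ 0.476

p₁ = P(outcome | exposed) = 343/527 = 0.65085
p₀ = P(outcome | unexposed) = 373/1119 = 0.33333
Under exogeneity and monotonicity, PS = (p₁ − p₀) / (1 − p₀).
PS = (0.65085 − 0.33333) / (1 − 0.33333) = 0.31752 / 0.66667 ≈ 0.4763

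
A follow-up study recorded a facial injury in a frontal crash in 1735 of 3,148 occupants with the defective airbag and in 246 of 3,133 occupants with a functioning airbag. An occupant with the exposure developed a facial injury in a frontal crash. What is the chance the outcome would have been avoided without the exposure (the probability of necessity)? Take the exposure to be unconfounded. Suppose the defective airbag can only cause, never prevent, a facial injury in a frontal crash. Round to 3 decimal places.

PN ≈ 0.858

p₁ = P(outcome | exposed) = 1735/3148 = 0.55114
p₀ = P(outcome | unexposed) = 246/3133 = 0.078519
Under exogeneity and monotonicity, PN = (p₁ − p₀) / p₁.
PN = (0.55114 − 0.078519) / 0.55114 = 0.47262 / 0.55114 ≈ 0.8575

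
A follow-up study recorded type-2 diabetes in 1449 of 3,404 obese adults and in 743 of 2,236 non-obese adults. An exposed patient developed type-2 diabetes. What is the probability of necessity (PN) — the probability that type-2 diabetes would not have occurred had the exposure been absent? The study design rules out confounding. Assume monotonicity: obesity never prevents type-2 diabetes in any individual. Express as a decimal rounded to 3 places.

PN ≈ 0.219

p₁ = P(outcome | exposed) = 1449/3404 = 0.42568
p₀ = P(outcome | unexposed) = 743/2236 = 0.33229
Under exogeneity and monotonicity, PN = (p₁ − p₀) / p₁.
PN = (0.42568 − 0.33229) / 0.42568 = 0.093386 / 0.42568 ≈ 0.2194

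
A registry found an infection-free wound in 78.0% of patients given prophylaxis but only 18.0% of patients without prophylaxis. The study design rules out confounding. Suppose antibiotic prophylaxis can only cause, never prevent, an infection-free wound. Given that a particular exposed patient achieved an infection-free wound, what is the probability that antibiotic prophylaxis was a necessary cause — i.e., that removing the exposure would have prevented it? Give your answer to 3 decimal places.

p₁ = 0.78, p₀ = 0.18.
Under exogeneity and monotonicity, PN = (p₁ − p₀) / p₁.
PN = (0.78 − 0.18) / 0.78 = 0.6 / 0.78 ≈ 0.7692

PN ≈ 0.769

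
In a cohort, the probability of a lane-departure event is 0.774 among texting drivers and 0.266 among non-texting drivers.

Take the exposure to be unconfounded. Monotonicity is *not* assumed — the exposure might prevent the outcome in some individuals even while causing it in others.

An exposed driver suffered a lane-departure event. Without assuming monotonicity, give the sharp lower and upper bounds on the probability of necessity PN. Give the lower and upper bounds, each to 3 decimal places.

0.656 ≤ PN ≤ 0.948

Let p₁ = 0.774, p₀ = 0.266.
Under exogeneity alone the bounds on PN are max{0,(p₁−p₀)/p₁} ≤ PN ≤ min{1,(1−p₀)/p₁}.
  lower = (p₁ − p₀)/p₁ = 0.508 / 0.774 ≈ 0.6563
  upper = min{1, (1 − p₀)/p₁} = 0.734 / 0.774 ≈ 0.9483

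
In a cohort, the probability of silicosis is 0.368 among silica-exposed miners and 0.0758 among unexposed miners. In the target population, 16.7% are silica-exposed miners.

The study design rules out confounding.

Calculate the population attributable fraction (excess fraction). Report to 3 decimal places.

Let p₁ = 0.368, p₀ = 0.0758.
Overall risk P(Y=1) = π·p₁ + (1−π)·p₀ = 0.167×0.368 + 0.833×0.0758 = 0.1246.
Under exogeneity, PAF = [P(Y=1) − p₀] / P(Y=1).
PAF = (0.1246 − 0.0758) / 0.1246 ≈ 0.3916

PAF ≈ 0.392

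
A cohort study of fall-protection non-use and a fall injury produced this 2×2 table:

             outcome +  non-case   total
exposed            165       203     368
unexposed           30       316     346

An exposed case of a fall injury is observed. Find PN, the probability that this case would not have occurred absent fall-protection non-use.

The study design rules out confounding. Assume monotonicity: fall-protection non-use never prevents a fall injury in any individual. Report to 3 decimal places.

PN ≈ 0.807

p₁ = P(outcome | exposed) = 165/368 = 0.44837
p₀ = P(outcome | unexposed) = 30/346 = 0.086705
Under exogeneity and monotonicity, PN = (p₁ − p₀)/p₁.
PN = (0.44837 − 0.086705) / 0.44837 ≈ 0.8066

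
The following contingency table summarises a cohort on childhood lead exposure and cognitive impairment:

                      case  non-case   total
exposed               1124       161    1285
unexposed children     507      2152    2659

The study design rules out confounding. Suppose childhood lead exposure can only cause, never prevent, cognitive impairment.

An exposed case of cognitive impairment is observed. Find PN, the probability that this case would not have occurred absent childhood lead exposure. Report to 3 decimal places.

p₁ = P(outcome | exposed) = 1124/1285 = 0.87471
p₀ = P(outcome | unexposed) = 507/2659 = 0.19067
Under exogeneity and monotonicity, PN = (p₁ − p₀)/p₁.
PN = (0.87471 − 0.19067) / 0.87471 ≈ 0.7820

PN ≈ 0.782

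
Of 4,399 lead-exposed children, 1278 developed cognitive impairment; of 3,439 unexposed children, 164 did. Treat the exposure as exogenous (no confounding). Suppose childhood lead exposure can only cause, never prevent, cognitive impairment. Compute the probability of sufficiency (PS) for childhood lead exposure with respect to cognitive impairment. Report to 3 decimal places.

PS ≈ 0.255

p₁ = P(outcome | exposed) = 1278/4399 = 0.29052
p₀ = P(outcome | unexposed) = 164/3439 = 0.047688
Under exogeneity and monotonicity, PS = (p₁ − p₀) / (1 − p₀).
PS = (0.29052 − 0.047688) / (1 − 0.047688) = 0.24283 / 0.95231 ≈ 0.2550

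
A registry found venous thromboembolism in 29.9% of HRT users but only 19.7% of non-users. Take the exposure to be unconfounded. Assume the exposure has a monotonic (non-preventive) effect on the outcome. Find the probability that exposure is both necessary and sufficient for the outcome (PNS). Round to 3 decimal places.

p₁ = 0.299, p₀ = 0.197.
Under exogeneity and monotonicity, PNS = p₁ − p₀.
PNS = 0.299 − 0.197 = 0.102

PNS ≈ 0.102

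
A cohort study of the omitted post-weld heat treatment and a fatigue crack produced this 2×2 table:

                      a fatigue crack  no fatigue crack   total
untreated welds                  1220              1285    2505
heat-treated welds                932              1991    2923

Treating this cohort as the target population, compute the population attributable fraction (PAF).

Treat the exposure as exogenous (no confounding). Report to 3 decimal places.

p₁ = P(outcome | exposed) = 1220/2505 = 0.48703
p₀ = P(outcome | unexposed) = 932/2923 = 0.31885
Exposure prevalence π = 2505/5428 = 0.4615; overall risk P(Y=1) = 0.39646.
Under exogeneity, PAF = [P(Y=1) − p₀]/P(Y=1).
PAF = (0.39646 − 0.31885) / 0.39646 ≈ 0.1958

PAF ≈ 0.196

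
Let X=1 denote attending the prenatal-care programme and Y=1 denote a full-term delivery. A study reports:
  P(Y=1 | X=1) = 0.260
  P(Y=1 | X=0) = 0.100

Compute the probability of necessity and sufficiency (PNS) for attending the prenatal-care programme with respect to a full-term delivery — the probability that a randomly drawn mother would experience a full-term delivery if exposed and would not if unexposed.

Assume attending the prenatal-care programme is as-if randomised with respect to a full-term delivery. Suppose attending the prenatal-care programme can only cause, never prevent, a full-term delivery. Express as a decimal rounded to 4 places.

PNS ≈ 0.1600

Let p₁ = 0.26, p₀ = 0.1.
Under exogeneity and monotonicity, PNS = p₁ − p₀.
PNS = 0.26 − 0.1 = 0.16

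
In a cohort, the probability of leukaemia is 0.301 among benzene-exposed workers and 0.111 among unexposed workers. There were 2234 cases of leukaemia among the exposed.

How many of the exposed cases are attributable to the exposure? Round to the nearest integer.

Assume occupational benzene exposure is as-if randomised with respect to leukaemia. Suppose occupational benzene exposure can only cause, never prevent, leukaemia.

Let p₁ = 0.301, p₀ = 0.111.
PN = (p₁ − p₀)/p₁ = (0.301 − 0.111) / 0.301 ≈ 0.63123.
Attributable cases ≈ PN × (exposed cases) = 0.63123 × 2234 ≈ 1410.17.

about 1410 cases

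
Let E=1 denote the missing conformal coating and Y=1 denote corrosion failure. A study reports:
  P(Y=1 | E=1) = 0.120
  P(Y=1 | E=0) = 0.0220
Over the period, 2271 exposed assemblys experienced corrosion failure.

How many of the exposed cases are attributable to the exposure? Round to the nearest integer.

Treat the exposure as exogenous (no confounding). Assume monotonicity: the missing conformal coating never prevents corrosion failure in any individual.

Let p₁ = 0.12, p₀ = 0.022.
PN = (p₁ − p₀)/p₁ = (0.12 − 0.022) / 0.12 ≈ 0.81667.
Attributable cases ≈ PN × (exposed cases) = 0.81667 × 2271 ≈ 1854.65.

about 1855 cases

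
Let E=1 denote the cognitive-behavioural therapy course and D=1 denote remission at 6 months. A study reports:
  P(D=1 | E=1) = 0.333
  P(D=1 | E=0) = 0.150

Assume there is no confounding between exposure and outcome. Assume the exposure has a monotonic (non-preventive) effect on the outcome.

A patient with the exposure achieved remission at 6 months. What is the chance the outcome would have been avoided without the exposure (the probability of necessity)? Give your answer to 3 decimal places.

Let p₁ = 0.333, p₀ = 0.15.
Under exogeneity and monotonicity, PN = (p₁ − p₀) / p₁.
PN = (0.333 − 0.15) / 0.333 = 0.183 / 0.333 ≈ 0.5495

PN ≈ 0.550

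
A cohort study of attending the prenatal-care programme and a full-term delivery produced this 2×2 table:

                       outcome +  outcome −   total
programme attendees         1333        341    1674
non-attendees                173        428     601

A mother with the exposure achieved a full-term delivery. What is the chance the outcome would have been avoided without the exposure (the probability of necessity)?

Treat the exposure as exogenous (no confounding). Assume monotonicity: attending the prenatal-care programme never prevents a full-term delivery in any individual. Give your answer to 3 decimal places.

PN ≈ 0.639

p₁ = P(outcome | exposed) = 1333/1674 = 0.7963
p₀ = P(outcome | unexposed) = 173/601 = 0.28785
Under exogeneity and monotonicity, PN = (p₁ − p₀)/p₁.
PN = (0.7963 − 0.28785) / 0.7963 ≈ 0.6385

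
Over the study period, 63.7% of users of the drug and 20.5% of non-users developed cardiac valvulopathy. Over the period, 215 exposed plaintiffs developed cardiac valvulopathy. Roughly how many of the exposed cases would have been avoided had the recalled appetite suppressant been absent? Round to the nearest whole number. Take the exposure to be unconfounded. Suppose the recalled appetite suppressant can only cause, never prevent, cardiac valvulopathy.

about 146 cases

p₁ = 0.637, p₀ = 0.205.
PN = (p₁ − p₀)/p₁ = (0.637 − 0.205) / 0.637 ≈ 0.67818.
Attributable cases ≈ PN × (exposed cases) = 0.67818 × 215 ≈ 145.81.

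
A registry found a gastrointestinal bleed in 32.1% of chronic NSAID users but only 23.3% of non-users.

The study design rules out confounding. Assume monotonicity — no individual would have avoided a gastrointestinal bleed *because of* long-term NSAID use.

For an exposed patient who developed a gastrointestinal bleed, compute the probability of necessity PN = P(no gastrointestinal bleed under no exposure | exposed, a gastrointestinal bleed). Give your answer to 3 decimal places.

p₁ = 0.321, p₀ = 0.233.
Under exogeneity and monotonicity, PN = (p₁ − p₀) / p₁.
PN = (0.321 − 0.233) / 0.321 = 0.088 / 0.321 ≈ 0.2741

PN ≈ 0.274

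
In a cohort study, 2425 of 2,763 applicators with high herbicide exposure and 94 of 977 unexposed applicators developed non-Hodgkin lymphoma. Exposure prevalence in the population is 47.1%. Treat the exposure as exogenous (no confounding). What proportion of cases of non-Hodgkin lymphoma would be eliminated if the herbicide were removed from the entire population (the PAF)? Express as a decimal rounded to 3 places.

PAF ≈ 0.793

p₁ = P(outcome | exposed) = 2425/2763 = 0.87767
p₀ = P(outcome | unexposed) = 94/977 = 0.096213
Overall risk P(Y=1) = π·p₁ + (1−π)·p₀ = 0.471×0.87767 + 0.529×0.096213 = 0.46428.
Under exogeneity, PAF = [P(Y=1) − p₀] / P(Y=1).
PAF = (0.46428 − 0.096213) / 0.46428 ≈ 0.7928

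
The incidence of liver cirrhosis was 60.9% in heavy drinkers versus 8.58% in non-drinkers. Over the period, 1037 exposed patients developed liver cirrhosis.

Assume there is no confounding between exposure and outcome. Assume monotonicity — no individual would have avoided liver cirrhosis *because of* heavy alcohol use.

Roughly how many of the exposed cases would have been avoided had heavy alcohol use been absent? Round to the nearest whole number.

p₁ = 0.609, p₀ = 0.0858.
PN = (p₁ − p₀)/p₁ = (0.609 − 0.0858) / 0.609 ≈ 0.85911.
Attributable cases ≈ PN × (exposed cases) = 0.85911 × 1037 ≈ 890.90.

about 891 cases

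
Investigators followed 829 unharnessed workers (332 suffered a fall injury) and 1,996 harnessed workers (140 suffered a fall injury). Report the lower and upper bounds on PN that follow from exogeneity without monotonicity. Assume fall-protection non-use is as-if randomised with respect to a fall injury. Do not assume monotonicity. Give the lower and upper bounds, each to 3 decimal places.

p₁ = P(outcome | exposed) = 332/829 = 0.40048
p₀ = P(outcome | unexposed) = 140/1996 = 0.07014
Under exogeneity alone the bounds on PN are max{0,(p₁−p₀)/p₁} ≤ PN ≤ min{1,(1−p₀)/p₁}.
  lower = (p₁ − p₀)/p₁ = 0.33034 / 0.40048 ≈ 0.8249
  upper = min{1, (1 − p₀)/p₁} = 0.92986 / 0.40048 ≈ 2.3218 → capped at 1

0.825 ≤ PN ≤ 1.000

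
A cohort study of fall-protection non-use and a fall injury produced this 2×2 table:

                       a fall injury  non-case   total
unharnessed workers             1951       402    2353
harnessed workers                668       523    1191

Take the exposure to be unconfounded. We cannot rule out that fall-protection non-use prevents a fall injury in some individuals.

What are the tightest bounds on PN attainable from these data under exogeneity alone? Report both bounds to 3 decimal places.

p₁ = P(outcome | exposed) = 1951/2353 = 0.82915
p₀ = P(outcome | unexposed) = 668/1191 = 0.56087
Under exogeneity alone the bounds on PN are max{0,(p₁−p₀)/p₁} ≤ PN ≤ min{1,(1−p₀)/p₁}.
  lower = (p₁ − p₀)/p₁ = 0.26828 / 0.82915 ≈ 0.3236
  upper = min{1, (1 − p₀)/p₁} = 0.43913 / 0.82915 ≈ 0.5296

0.324 ≤ PN ≤ 0.530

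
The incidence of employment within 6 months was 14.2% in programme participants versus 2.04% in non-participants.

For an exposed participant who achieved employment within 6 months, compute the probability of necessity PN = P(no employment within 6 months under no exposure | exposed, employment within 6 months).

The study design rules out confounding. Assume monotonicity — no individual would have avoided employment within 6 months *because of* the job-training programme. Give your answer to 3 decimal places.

p₁ = 0.142, p₀ = 0.0204.
Under exogeneity and monotonicity, PN = (p₁ − p₀) / p₁.
PN = (0.142 − 0.0204) / 0.142 = 0.1216 / 0.142 ≈ 0.8563

PN ≈ 0.856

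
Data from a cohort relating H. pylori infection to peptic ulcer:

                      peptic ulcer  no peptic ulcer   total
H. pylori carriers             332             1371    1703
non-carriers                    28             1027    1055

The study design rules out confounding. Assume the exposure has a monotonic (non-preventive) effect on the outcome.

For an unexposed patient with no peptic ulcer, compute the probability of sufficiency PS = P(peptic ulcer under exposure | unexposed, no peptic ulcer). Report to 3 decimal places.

PS ≈ 0.173

p₁ = P(outcome | exposed) = 332/1703 = 0.19495
p₀ = P(outcome | unexposed) = 28/1055 = 0.02654
Under exogeneity and monotonicity, PS = (p₁ − p₀) / (1 − p₀).
PS = (0.19495 − 0.02654) / (1 − 0.02654) = 0.16841 / 0.97346 ≈ 0.1730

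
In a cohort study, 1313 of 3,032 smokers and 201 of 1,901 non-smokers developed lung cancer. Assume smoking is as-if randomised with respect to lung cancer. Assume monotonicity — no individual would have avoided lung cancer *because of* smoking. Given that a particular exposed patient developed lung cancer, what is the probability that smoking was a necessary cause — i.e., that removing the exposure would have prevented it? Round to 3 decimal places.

p₁ = P(outcome | exposed) = 1313/3032 = 0.43305
p₀ = P(outcome | unexposed) = 201/1901 = 0.10573
Under exogeneity and monotonicity, PN = (p₁ − p₀) / p₁.
PN = (0.43305 − 0.10573) / 0.43305 = 0.32731 / 0.43305 ≈ 0.7558

PN ≈ 0.756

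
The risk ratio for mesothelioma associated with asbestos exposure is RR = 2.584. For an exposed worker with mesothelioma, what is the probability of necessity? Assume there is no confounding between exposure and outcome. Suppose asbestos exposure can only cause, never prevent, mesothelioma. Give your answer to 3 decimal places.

PN ≈ 0.613

Under exogeneity and monotonicity, PN = (RR − 1) / RR = 1 − 1/RR.
PN = (2.584 − 1) / 2.584 = 1.584 / 2.584 ≈ 0.6130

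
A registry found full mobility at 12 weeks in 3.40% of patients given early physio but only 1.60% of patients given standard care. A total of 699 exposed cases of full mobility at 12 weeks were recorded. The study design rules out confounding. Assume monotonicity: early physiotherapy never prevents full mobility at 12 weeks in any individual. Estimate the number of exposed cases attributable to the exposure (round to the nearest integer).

about 370 cases

p₁ = 0.034, p₀ = 0.016.
PN = (p₁ − p₀)/p₁ = (0.034 − 0.016) / 0.034 ≈ 0.52941.
Attributable cases ≈ PN × (exposed cases) = 0.52941 × 699 ≈ 370.06.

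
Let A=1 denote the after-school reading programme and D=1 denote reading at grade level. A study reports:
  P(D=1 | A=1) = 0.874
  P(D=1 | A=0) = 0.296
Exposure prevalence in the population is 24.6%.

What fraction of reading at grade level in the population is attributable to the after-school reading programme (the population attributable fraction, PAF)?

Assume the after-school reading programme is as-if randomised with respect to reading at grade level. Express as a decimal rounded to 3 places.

PAF ≈ 0.324

Let p₁ = 0.874, p₀ = 0.296.
Overall risk P(Y=1) = π·p₁ + (1−π)·p₀ = 0.246×0.874 + 0.754×0.296 = 0.43819.
Under exogeneity, PAF = [P(Y=1) − p₀] / P(Y=1).
PAF = (0.43819 − 0.296) / 0.43819 ≈ 0.3245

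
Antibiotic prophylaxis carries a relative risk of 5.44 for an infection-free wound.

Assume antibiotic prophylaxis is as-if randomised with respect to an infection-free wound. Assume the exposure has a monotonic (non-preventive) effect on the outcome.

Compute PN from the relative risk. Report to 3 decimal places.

PN ≈ 0.816

Under exogeneity and monotonicity, PN = (RR − 1) / RR = 1 − 1/RR.
PN = (5.44 − 1) / 5.44 = 4.44 / 5.44 ≈ 0.8162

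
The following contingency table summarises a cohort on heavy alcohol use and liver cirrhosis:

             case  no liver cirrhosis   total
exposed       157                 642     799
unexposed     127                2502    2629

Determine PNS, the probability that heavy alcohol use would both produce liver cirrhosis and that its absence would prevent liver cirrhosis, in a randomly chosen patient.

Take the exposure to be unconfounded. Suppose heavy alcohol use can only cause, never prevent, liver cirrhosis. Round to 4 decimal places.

PNS ≈ 0.1482

p₁ = P(outcome | exposed) = 157/799 = 0.1965
p₀ = P(outcome | unexposed) = 127/2629 = 0.048307
Under exogeneity and monotonicity, PNS = p₁ − p₀.
PNS = 0.1965 − 0.048307 = 0.14819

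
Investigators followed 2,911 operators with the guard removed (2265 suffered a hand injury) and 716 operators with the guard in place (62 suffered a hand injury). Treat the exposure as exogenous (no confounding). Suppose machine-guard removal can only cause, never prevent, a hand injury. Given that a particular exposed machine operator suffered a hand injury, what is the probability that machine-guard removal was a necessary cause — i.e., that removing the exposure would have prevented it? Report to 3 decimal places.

PN ≈ 0.889

p₁ = P(outcome | exposed) = 2265/2911 = 0.77808
p₀ = P(outcome | unexposed) = 62/716 = 0.086592
Under exogeneity and monotonicity, PN = (p₁ − p₀) / p₁.
PN = (0.77808 − 0.086592) / 0.77808 = 0.69149 / 0.77808 ≈ 0.8887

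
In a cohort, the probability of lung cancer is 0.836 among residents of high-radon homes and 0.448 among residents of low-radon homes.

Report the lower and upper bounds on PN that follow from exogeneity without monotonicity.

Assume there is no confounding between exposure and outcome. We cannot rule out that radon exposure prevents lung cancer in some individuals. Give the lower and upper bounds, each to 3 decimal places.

0.464 ≤ PN ≤ 0.660

Let p₁ = 0.836, p₀ = 0.448.
Under exogeneity alone the bounds on PN are max{0,(p₁−p₀)/p₁} ≤ PN ≤ min{1,(1−p₀)/p₁}.
  lower = (p₁ − p₀)/p₁ = 0.388 / 0.836 ≈ 0.4641
  upper = min{1, (1 − p₀)/p₁} = 0.552 / 0.836 ≈ 0.6603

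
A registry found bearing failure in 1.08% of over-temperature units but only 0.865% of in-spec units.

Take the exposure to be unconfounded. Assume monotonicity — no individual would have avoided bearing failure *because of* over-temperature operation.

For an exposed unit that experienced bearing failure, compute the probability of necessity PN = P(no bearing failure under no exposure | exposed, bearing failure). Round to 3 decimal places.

p₁ = 0.0108, p₀ = 0.00865.
Under exogeneity and monotonicity, PN = (p₁ − p₀) / p₁.
PN = (0.0108 − 0.00865) / 0.0108 = 0.00215 / 0.0108 ≈ 0.1991

PN ≈ 0.199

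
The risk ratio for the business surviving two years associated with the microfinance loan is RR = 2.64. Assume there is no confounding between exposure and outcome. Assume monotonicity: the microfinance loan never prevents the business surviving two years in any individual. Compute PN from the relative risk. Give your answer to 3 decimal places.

Under exogeneity and monotonicity, PN = (RR − 1) / RR = 1 − 1/RR.
PN = (2.64 − 1) / 2.64 = 1.64 / 2.64 ≈ 0.6212

PN ≈ 0.621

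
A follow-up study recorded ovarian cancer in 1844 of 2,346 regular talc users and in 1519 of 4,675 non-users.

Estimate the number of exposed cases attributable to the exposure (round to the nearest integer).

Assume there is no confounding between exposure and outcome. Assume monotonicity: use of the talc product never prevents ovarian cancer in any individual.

p₁ = P(outcome | exposed) = 1844/2346 = 0.78602
p₀ = P(outcome | unexposed) = 1519/4675 = 0.32492
PN = (p₁ − p₀)/p₁ = (0.78602 − 0.32492) / 0.78602 ≈ 0.58663.
Attributable cases ≈ PN × (exposed cases) = 0.58663 × 1844 ≈ 1081.74.

about 1082 cases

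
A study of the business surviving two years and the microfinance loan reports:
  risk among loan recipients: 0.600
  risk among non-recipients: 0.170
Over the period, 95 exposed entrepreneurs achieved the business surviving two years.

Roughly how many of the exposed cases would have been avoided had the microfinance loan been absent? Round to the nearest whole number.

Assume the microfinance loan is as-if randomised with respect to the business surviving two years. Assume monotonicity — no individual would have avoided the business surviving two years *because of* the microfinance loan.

Let p₁ = 0.6, p₀ = 0.17.
PN = (p₁ − p₀)/p₁ = (0.6 − 0.17) / 0.6 ≈ 0.71667.
Attributable cases ≈ PN × (exposed cases) = 0.71667 × 95 ≈ 68.08.

about 68 cases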